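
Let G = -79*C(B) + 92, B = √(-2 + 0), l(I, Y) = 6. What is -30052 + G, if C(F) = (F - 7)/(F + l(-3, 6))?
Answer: (-30039*√2 + 179207*I)/(√2 - 6*I) ≈ -29877.0 - 38.221*I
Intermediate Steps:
B = I*√2 (B = √(-2) = I*√2 ≈ 1.4142*I)
C(F) = (-7 + F)/(6 + F) (C(F) = (F - 7)/(F + 6) = (-7 + F)/(6 + F))
G = 92 - 79*(-7 + I*√2)/(6 + I*√2) (G = -79*(-7 + I*√2)/(6 + I*√2) + 92 = 92 - 79*(-7 + I*√2)/(6 + I*√2) ≈ 175.16 - 38.221*I)
-30052 + G = -30052 + (3328/19 - 1027*I*√2/38) = -567660/19 - 1027*I*√2/38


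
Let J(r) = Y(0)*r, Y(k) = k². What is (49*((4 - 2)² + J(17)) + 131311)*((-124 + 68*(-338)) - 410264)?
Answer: -56991451604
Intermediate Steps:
J(r) = 0 (J(r) = 0²*r = 0*r = 0)
(49*((4 - 2)² + J(17)) + 131311)*((-124 + 68*(-338)) - 410264) = (49*((4 - 2)² + 0) + 131311)*((-124 + 68*(-338)) - 410264) = (49*(2² + 0) + 131311)*((-124 - 22984) - 410264) = (49*(4 + 0) + 131311)*(-23108 - 410264) = (49*4 + 131311)*(-433372) = (196 + 131311)*(-433372) = 131507*(-433372) = -56991451604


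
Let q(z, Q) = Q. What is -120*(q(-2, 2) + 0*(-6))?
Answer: -240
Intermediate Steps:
-120*(q(-2, 2) + 0*(-6)) = -120*(2 + 0*(-6)) = -120*(2 + 0) = -120*2 = -240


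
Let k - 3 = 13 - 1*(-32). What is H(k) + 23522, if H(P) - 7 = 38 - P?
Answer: 23519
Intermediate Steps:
k = 48 (k = 3 + (13 - 1*(-32)) = 3 + (13 + 32) = 3 + 45 = 48)
H(P) = 45 - P (H(P) = 7 + (38 - P) = 45 - P)
H(k) + 23522 = (45 - 1*48) + 23522 = (45 - 48) + 23522 = -3 + 23522 = 23519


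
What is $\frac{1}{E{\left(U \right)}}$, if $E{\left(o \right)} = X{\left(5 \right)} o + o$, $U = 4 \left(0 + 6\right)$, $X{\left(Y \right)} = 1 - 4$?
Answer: $- \frac{1}{48} \approx -0.020833$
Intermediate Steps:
$X{\left(Y \right)} = -3$ ($X{\left(Y \right)} = 1 - 4 = -3$)
$U = 24$ ($U = 4 \cdot 6 = 24$)
$E{\left(o \right)} = - 2 o$ ($E{\left(o \right)} = - 3 o + o = - 2 o$)
$\frac{1}{E{\left(U \right)}} = \frac{1}{\left(-2\right) 24} = \frac{1}{-48} = - \frac{1}{48}$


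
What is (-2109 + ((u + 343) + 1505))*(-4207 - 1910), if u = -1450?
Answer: 10466187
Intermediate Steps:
(-2109 + ((u + 343) + 1505))*(-4207 - 1910) = (-2109 + ((-1450 + 343) + 1505))*(-4207 - 1910) = (-2109 + (-1107 + 1505))*(-6117) = (-2109 + 398)*(-6117) = -1711*(-6117) = 10466187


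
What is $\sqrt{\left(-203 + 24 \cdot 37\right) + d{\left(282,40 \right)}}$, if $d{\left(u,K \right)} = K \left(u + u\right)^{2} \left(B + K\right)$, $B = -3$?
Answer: $\sqrt{470782765} \approx 21698.0$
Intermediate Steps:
$d{\left(u,K \right)} = 4 K u^{2} \left(-3 + K\right)$ ($d{\left(u,K \right)} = K \left(u + u\right)^{2} \left(-3 + K\right) = K \left(2 u\right)^{2} \left(-3 + K\right) = K 4 u^{2} \left(-3 + K\right) = 4 K u^{2} \left(-3 + K\right)$)
$\sqrt{\left(-203 + 24 \cdot 37\right) + d{\left(282,40 \right)}} = \sqrt{\left(-203 + 24 \cdot 37\right) + 4 \cdot 40 \cdot 282^{2} \left(-3 + 40\right)} = \sqrt{\left(-203 + 888\right) + 4 \cdot 40 \cdot 79524 \cdot 37} = \sqrt{685 + 470782080} = \sqrt{470782765}$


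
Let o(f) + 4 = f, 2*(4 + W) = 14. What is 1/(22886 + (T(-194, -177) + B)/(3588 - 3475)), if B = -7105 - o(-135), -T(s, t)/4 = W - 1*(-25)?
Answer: 113/2579040 ≈ 4.3815e-5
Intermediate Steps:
W = 3 (W = -4 + (½)*14 = -4 + 7 = 3)
o(f) = -4 + f
T(s, t) = -112 (T(s, t) = -4*(3 - 1*(-25)) = -4*(3 + 25) = -4*28 = -112)
B = -6966 (B = -7105 - (-4 - 135) = -7105 - 1*(-139) = -7105 + 139 = -6966)
1/(22886 + (T(-194, -177) + B)/(3588 - 3475)) = 1/(22886 + (-112 - 6966)/(3588 - 3475)) = 1/(22886 - 7078/113) = 1/(2579040/113) = 113/2579040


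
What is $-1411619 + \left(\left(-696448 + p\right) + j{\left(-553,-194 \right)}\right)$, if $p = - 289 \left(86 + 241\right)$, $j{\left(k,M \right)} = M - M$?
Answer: $-2202570$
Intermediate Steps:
$j{\left(k,M \right)} = 0$
$p = -94503$ ($p = \left(-289\right) 327 = -94503$)
$-1411619 + \left(\left(-696448 + p\right) + j{\left(-553,-194 \right)}\right) = -1411619 + \left(\left(-696448 - 94503\right) + 0\right) = -1411619 + \left(-790951 + 0\right) = -1411619 - 790951 = -2202570$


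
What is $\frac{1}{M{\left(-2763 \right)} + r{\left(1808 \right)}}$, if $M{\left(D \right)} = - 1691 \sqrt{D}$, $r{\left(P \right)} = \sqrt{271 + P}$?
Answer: $\frac{1}{3 \left(\sqrt{231} - 1691 i \sqrt{307}\right)} \approx 5.7711 \cdot 10^{-9} + 1.125 \cdot 10^{-5} i$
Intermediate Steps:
$\frac{1}{M{\left(-2763 \right)} + r{\left(1808 \right)}} = \frac{1}{- 1691 \sqrt{-2763} + \sqrt{271 + 1808}} = \frac{1}{- 1691 \cdot 3 i \sqrt{307} + \sqrt{2079}} = \frac{1}{- 5073 i \sqrt{307} + 3 \sqrt{231}} = \frac{1}{3 \sqrt{231} - 5073 i \sqrt{307}}$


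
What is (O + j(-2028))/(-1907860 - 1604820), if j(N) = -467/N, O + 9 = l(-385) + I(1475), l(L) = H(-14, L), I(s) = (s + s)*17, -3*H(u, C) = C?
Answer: -6796445/474914336 ≈ -0.014311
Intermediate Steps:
H(u, C) = -C/3
I(s) = 34*s (I(s) = (2*s)*17 = 34*s)
l(L) = -L/3
O = 150808/3 (O = -9 + (-1/3*(-385) + 34*1475) = -9 + (385/3 + 50150) = -9 + 150835/3 = 150808/3 ≈ 50269.)
(O + j(-2028))/(-1907860 - 1604820) = (150808/3 - 467/(-2028))/(-1907860 - 1604820) = (150808/3 - 467*(-1/2028))/(-3512680) = (150808/3 + 467/2028)*(-1/3512680) = (33982225/676)*(-1/3512680) = -6796445/474914336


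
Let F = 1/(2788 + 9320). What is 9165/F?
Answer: 110969820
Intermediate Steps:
F = 1/12108 ≈ 8.2590e-5
9165/F = 9165/(1/12108) = 9165*12108 = 110969820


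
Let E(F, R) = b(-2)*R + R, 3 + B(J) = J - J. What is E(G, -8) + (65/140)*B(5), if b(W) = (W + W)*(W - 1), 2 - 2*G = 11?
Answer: -2951/28 ≈ -105.39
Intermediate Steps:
G = -9/2 (G = 1 - ½*11 = 1 - 11/2 = -9/2 ≈ -4.5000)
B(J) = -3 (B(J) = -3 + (J - J) = -3 + 0 = -3)
b(W) = 2*W*(-1 + W) (b(W) = (2*W)*(-1 + W) = 2*W*(-1 + W))
E(F, R) = 13*R (E(F, R) = (2*(-2)*(-1 - 2))*R + R = (2*(-2)*(-3))*R + R = 12*R + R = 13*R)
E(G, -8) + (65/140)*B(5) = 13*(-8) + (65/140)*(-3) = -104 + (65*(1/140))*(-3) = -104 + (13/28)*(-3) = -104 - 39/28 = -2951/28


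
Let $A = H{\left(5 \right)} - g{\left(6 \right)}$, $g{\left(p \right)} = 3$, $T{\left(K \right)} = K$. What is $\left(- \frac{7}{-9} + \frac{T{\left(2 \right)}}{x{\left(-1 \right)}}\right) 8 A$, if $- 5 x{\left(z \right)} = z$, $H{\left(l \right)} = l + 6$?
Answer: $\frac{6208}{9} \approx 689.78$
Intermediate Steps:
$H{\left(l \right)} = 6 + l$
$x{\left(z \right)} = - \frac{z}{5}$
$A = 8$ ($A = \left(6 + 5\right) - 3 = 11 - 3 = 8$)
$\left(- \frac{7}{-9} + \frac{T{\left(2 \right)}}{x{\left(-1 \right)}}\right) 8 A = \left(- \frac{7}{-9} + \frac{2}{\left(- \frac{1}{5}\right) \left(-1\right)}\right) 8 \cdot 8 = \left(\left(-7\right) \left(- \frac{1}{9}\right) + 2 \frac{1}{\frac{1}{5}}\right) 8 \cdot 8 = \left(\frac{7}{9} + 2 \cdot 5\right) 8 \cdot 8 = \left(\frac{7}{9} + 10\right) 8 \cdot 8 = \frac{97}{9} \cdot 8 \cdot 8 = \frac{776}{9} \cdot 8 = \frac{6208}{9}$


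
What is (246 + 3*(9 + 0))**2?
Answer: 74529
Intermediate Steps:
(246 + 3*(9 + 0))**2 = (246 + 3*9)**2 = (246 + 27)**2 = 273**2 = 74529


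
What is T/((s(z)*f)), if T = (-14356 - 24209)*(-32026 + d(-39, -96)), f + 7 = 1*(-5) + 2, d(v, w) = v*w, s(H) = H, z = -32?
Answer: 109069533/32 ≈ 3.4084e+6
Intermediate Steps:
f = -10 (f = -7 + (1*(-5) + 2) = -7 + (-5 + 2) = -7 - 3 = -10)
T = 1090695330 (T = (-14356 - 24209)*(-32026 - 39*(-96)) = -38565*(-32026 + 3744) = -38565*(-28282) = 1090695330)
T/((s(z)*f)) = 1090695330/((-32*(-10))) = 1090695330/320 = 1090695330*(1/320) = 109069533/32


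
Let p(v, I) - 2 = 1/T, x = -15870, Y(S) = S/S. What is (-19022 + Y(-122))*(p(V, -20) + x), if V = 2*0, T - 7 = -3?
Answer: 1207281891/4 ≈ 3.0182e+8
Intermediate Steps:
T = 4 (T = 7 - 3 = 4)
Y(S) = 1
V = 0
p(v, I) = 9/4 (p(v, I) = 2 + 1/4 = 2 + ¼ = 9/4)
(-19022 + Y(-122))*(p(V, -20) + x) = (-19022 + 1)*(9/4 - 15870) = -19021*(-63471/4) = 1207281891/4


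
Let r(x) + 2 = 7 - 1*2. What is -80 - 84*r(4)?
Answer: -332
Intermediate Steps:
r(x) = 3 (r(x) = -2 + (7 - 1*2) = -2 + (7 - 2) = -2 + 5 = 3)
-80 - 84*r(4) = -80 - 84*3 = -80 - 252 = -332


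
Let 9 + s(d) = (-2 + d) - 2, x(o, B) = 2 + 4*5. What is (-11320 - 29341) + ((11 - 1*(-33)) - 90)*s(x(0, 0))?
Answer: -41075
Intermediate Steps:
x(o, B) = 22 (x(o, B) = 2 + 20 = 22)
s(d) = -13 + d (s(d) = -9 + ((-2 + d) - 2) = -9 + (-4 + d) = -13 + d)
(-11320 - 29341) + ((11 - 1*(-33)) - 90)*s(x(0, 0)) = (-11320 - 29341) + ((11 - 1*(-33)) - 90)*(-13 + 22) = -40661 + ((11 + 33) - 90)*9 = -40661 + (44 - 90)*9 = -40661 - 46*9 = -40661 - 414 = -41075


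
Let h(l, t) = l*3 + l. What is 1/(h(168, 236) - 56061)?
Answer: -1/55389 ≈ -1.8054e-5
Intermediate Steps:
h(l, t) = 4*l (h(l, t) = 3*l + l = 4*l)
1/(h(168, 236) - 56061) = 1/(4*168 - 56061) = 1/(672 - 56061) = 1/(-55389) = -1/55389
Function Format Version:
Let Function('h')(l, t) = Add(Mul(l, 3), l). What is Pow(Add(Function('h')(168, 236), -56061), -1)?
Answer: Rational(-1, 55389) ≈ -1.8054e-5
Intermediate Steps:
Function('h')(l, t) = Mul(4, l) (Function('h')(l, t) = Add(Mul(3, l), l) = Mul(4, l))
Pow(Add(Function('h')(168, 236), -56061), -1) = Pow(Add(Mul(4, 168), -56061), -1) = Pow(Add(672, -56061), -1) = Pow(-55389, -1) = Rational(-1, 55389)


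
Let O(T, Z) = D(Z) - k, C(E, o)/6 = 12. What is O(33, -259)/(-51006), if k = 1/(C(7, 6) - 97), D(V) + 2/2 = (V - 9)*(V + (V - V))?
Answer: -867638/637575 ≈ -1.3608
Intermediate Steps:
C(E, o) = 72 (C(E, o) = 6*12 = 72)
D(V) = -1 + V*(-9 + V) (D(V) = -1 + (V - 9)*(V + (V - V)) = -1 + (-9 + V)*(V + 0) = -1 + (-9 + V)*V = -1 + V*(-9 + V))
k = -1/25 (k = 1/(72 - 97) = 1/(-25) = -1/25 ≈ -0.040000)
O(T, Z) = -24/25 + Z**2 - 9*Z (O(T, Z) = (-1 + Z**2 - 9*Z) - 1*(-1/25) = (-1 + Z**2 - 9*Z) + 1/25 = -24/25 + Z**2 - 9*Z)
O(33, -259)/(-51006) = (-24/25 + (-259)**2 - 9*(-259))/(-51006) = (-24/25 + 67081 + 2331)*(-1/51006) = (1735276/25)*(-1/51006) = -867638/637575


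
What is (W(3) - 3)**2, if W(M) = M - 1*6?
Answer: 36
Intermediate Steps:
W(M) = -6 + M (W(M) = M - 6 = -6 + M)
(W(3) - 3)**2 = ((-6 + 3) - 3)**2 = (-3 - 3)**2 = (-6)**2 = 36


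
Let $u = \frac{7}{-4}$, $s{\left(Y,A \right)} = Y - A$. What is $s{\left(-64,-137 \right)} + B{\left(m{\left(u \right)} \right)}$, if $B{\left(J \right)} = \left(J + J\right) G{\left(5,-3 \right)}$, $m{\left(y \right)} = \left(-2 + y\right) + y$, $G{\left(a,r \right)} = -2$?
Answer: $95$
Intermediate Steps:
$u = - \frac{7}{4}$ ($u = 7 \left(- \frac{1}{4}\right) = - \frac{7}{4} \approx -1.75$)
$m{\left(y \right)} = -2 + 2 y$
$B{\left(J \right)} = - 4 J$ ($B{\left(J \right)} = \left(J + J\right) \left(-2\right) = 2 J \left(-2\right) = - 4 J$)
$s{\left(-64,-137 \right)} + B{\left(m{\left(u \right)} \right)} = \left(-64 - -137\right) - 4 \left(-2 + 2 \left(- \frac{7}{4}\right)\right) = \left(-64 + 137\right) - 4 \left(-2 - \frac{7}{2}\right) = 73 - -22 = 73 + 22 = 95$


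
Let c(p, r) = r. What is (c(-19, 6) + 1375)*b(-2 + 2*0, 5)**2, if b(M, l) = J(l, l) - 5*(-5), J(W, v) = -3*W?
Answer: 138100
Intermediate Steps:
b(M, l) = 25 - 3*l (b(M, l) = -3*l - 5*(-5) = -3*l + 25 = 25 - 3*l)
(c(-19, 6) + 1375)*b(-2 + 2*0, 5)**2 = (6 + 1375)*(25 - 3*5)**2 = 1381*(25 - 15)**2 = 1381*10**2 = 1381*100 = 138100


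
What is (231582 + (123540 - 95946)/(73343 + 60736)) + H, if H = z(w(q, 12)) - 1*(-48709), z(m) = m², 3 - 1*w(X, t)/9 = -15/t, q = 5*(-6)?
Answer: 201479096213/715088 ≈ 2.8175e+5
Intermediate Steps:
q = -30
w(X, t) = 27 + 135/t (w(X, t) = 27 - (-135)/t = 27 + 135/t)
H = 802753/16 (H = (27 + 135/12)² - 1*(-48709) = (27 + 135*(1/12))² + 48709 = (27 + 45/4)² + 48709 = (153/4)² + 48709 = 23409/16 + 48709 = 802753/16 ≈ 50172.)
(231582 + (123540 - 95946)/(73343 + 60736)) + H = (231582 + (123540 - 95946)/(73343 + 60736)) + 802753/16 = (231582 + 27594/134079) + 802753/16 = (231582 + 27594*(1/134079)) + 802753/16 = (231582 + 9198/44693) + 802753/16 = 10350103524/44693 + 802753/16 = 201479096213/715088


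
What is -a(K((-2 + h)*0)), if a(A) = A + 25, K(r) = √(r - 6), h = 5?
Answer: -25 - I*√6 ≈ -25.0 - 2.4495*I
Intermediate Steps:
K(r) = √(-6 + r)
a(A) = 25 + A
-a(K((-2 + h)*0)) = -(25 + √(-6 + (-2 + 5)*0)) = -(25 + √(-6 + 3*0)) = -(25 + √(-6 + 0)) = -(25 + √(-6)) = -(25 + I*√6) = -25 - I*√6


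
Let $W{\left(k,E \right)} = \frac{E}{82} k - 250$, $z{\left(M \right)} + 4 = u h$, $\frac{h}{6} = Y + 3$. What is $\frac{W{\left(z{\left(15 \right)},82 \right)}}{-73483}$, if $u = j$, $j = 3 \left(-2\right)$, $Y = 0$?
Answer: $\frac{362}{73483} \approx 0.0049263$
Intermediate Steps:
$h = 18$ ($h = 6 \left(0 + 3\right) = 6 \cdot 3 = 18$)
$j = -6$
$u = -6$
$z{\left(M \right)} = -112$ ($z{\left(M \right)} = -4 - 108 = -112$)
$W{\left(k,E \right)} = -250 + \frac{E k}{82}$ ($W{\left(k,E \right)} = E \frac{1}{82} k - 250 = \frac{E}{82} k - 250 = \frac{E k}{82} - 250 = -250 + \frac{E k}{82}$)
$\frac{W{\left(z{\left(15 \right)},82 \right)}}{-73483} = \frac{-250 + \frac{1}{82} \cdot 82 \left(-112\right)}{-73483} = \left(-250 - 112\right) \left(- \frac{1}{73483}\right) = \left(-362\right) \left(- \frac{1}{73483}\right) = \frac{362}{73483}$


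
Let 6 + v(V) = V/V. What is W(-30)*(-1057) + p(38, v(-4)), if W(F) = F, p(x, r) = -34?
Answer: 31676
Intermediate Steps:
v(V) = -5 (v(V) = -6 + V/V = -6 + 1 = -5)
W(-30)*(-1057) + p(38, v(-4)) = -30*(-1057) - 34 = 31710 - 34 = 31676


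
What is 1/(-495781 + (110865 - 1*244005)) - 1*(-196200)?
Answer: 123394300199/628921 ≈ 1.9620e+5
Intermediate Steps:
1/(-495781 + (110865 - 1*244005)) - 1*(-196200) = 1/(-495781 + (110865 - 244005)) + 196200 = 1/(-495781 - 133140) + 196200 = 1/(-628921) + 196200 = -1/628921 + 196200 = 123394300199/628921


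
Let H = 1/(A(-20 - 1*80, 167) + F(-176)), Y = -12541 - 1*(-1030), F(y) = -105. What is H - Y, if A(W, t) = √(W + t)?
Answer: 126137433/10958 - √67/10958 ≈ 11511.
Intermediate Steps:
Y = -11511 (Y = -12541 + 1030 = -11511)
H = 1/(-105 + √67) (H = 1/(√((-20 - 1*80) + 167) - 105) = 1/(√((-20 - 80) + 167) - 105) = 1/(√(-100 + 167) - 105) = 1/(√67 - 105) = 1/(-105 + √67) ≈ -0.010329)
H - Y = (-105/10958 - √67/10958) - 1*(-11511) = (-105/10958 - √67/10958) + 11511 = 126137433/10958 - √67/10958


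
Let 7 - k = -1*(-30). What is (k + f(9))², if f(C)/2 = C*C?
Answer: 19321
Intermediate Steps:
f(C) = 2*C² (f(C) = 2*(C*C) = 2*C²)
k = -23 (k = 7 - (-1)*(-30) = 7 - 1*30 = 7 - 30 = -23)
(k + f(9))² = (-23 + 2*9²)² = (-23 + 2*81)² = (-23 + 162)² = 139² = 19321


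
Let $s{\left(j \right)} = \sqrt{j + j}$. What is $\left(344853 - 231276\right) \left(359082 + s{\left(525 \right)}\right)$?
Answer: $40783456314 + 567885 \sqrt{42} \approx 4.0787 \cdot 10^{10}$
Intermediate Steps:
$s{\left(j \right)} = \sqrt{2} \sqrt{j}$ ($s{\left(j \right)} = \sqrt{2 j} = \sqrt{2} \sqrt{j}$)
$\left(344853 - 231276\right) \left(359082 + s{\left(525 \right)}\right) = \left(344853 - 231276\right) \left(359082 + \sqrt{2} \sqrt{525}\right) = 113577 \left(359082 + \sqrt{2} \cdot 5 \sqrt{21}\right) = 113577 \left(359082 + 5 \sqrt{42}\right) = 40783456314 + 567885 \sqrt{42}$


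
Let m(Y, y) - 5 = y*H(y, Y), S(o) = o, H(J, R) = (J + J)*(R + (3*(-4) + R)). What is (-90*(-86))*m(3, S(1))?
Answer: -54180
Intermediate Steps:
H(J, R) = 2*J*(-12 + 2*R) (H(J, R) = (2*J)*(R + (-12 + R)) = (2*J)*(-12 + 2*R) = 2*J*(-12 + 2*R))
m(Y, y) = 5 + 4*y²*(-6 + Y) (m(Y, y) = 5 + y*(4*y*(-6 + Y)) = 5 + 4*y²*(-6 + Y))
(-90*(-86))*m(3, S(1)) = (-90*(-86))*(5 + 4*1²*(-6 + 3)) = 7740*(5 + 4*1*(-3)) = 7740*(5 - 12) = 7740*(-7) = -54180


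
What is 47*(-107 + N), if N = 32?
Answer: -3525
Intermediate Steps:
47*(-107 + N) = 47*(-107 + 32) = 47*(-75) = -3525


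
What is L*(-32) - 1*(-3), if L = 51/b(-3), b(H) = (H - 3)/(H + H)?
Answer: -1629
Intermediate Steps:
b(H) = (-3 + H)/(2*H) (b(H) = (-3 + H)/((2*H)) = (-3 + H)*(1/(2*H)) = (-3 + H)/(2*H))
L = 51 (L = 51/(((½)*(-3 - 3)/(-3))) = 51/(((½)*(-⅓)*(-6))) = 51/1 = 51*1 = 51)
L*(-32) - 1*(-3) = 51*(-32) - 1*(-3) = -1632 + 3 = -1629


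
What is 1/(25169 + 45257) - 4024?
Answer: -283394223/70426 ≈ -4024.0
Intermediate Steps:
1/(25169 + 45257) - 4024 = 1/70426 - 4024 = -283394223/70426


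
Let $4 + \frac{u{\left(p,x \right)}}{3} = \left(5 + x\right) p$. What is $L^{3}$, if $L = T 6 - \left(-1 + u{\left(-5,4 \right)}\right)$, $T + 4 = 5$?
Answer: $3652264$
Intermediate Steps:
$u{\left(p,x \right)} = -12 + 3 p \left(5 + x\right)$ ($u{\left(p,x \right)} = -12 + 3 \left(5 + x\right) p = -12 + 3 p \left(5 + x\right)$)
$T = 1$ ($T = -4 + 5 = 1$)
$L = 154$ ($L = 1 \cdot 6 - \left(-13 - 75 + 3 \left(-5\right) 4\right) = 6 + \left(1 - \left(-12 - 75 - 60\right)\right) = 6 + \left(1 - -147\right) = 6 + \left(1 + 147\right) = 6 + 148 = 154$)
$L^{3} = 154^{3} = 3652264$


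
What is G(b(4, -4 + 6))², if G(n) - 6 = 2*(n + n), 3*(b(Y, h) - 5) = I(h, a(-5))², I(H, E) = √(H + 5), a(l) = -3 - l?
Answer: 11236/9 ≈ 1248.4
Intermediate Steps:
I(H, E) = √(5 + H)
b(Y, h) = 20/3 + h/3 (b(Y, h) = 5 + (√(5 + h))²/3 = 5 + (5 + h)/3 = 5 + (5/3 + h/3) = 20/3 + h/3)
G(n) = 6 + 4*n (G(n) = 6 + 2*(n + n) = 6 + 2*(2*n) = 6 + 4*n)
G(b(4, -4 + 6))² = (6 + 4*(20/3 + (-4 + 6)/3))² = (6 + 4*(20/3 + (⅓)*2))² = (6 + 4*(20/3 + ⅔))² = (6 + 4*(22/3))² = (6 + 88/3)² = (106/3)² = 11236/9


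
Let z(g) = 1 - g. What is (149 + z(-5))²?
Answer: 24025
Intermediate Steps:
(149 + z(-5))² = (149 + (1 - 1*(-5)))² = (149 + (1 + 5))² = (149 + 6)² = 155² = 24025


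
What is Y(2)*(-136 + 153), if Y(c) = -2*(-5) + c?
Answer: 204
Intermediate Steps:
Y(c) = 10 + c
Y(2)*(-136 + 153) = (10 + 2)*(-136 + 153) = 12*17 = 204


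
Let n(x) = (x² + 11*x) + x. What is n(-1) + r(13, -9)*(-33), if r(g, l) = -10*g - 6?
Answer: 4477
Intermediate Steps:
n(x) = x² + 12*x
r(g, l) = -6 - 10*g
n(-1) + r(13, -9)*(-33) = -(12 - 1) + (-6 - 10*13)*(-33) = -1*11 + (-6 - 130)*(-33) = -11 - 136*(-33) = -11 + 4488 = 4477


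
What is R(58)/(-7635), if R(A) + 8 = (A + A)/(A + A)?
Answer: 7/7635 ≈ 0.00091683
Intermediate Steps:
R(A) = -7 (R(A) = -8 + (A + A)/(A + A) = -8 + (2*A)/((2*A)) = -8 + (2*A)*(1/(2*A)) = -8 + 1 = -7)
R(58)/(-7635) = -7/(-7635) = -7*(-1/7635) = 7/7635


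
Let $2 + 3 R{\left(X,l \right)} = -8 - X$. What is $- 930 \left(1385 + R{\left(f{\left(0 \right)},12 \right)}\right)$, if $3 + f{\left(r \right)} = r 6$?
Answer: $-1285880$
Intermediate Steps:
$f{\left(r \right)} = -3 + 6 r$ ($f{\left(r \right)} = -3 + r 6 = -3 + 6 r$)
$R{\left(X,l \right)} = - \frac{10}{3} - \frac{X}{3}$ ($R{\left(X,l \right)} = - \frac{2}{3} + \frac{-8 - X}{3} = - \frac{2}{3} - \left(\frac{8}{3} + \frac{X}{3}\right) = - \frac{10}{3} - \frac{X}{3}$)
$- 930 \left(1385 + R{\left(f{\left(0 \right)},12 \right)}\right) = - 930 \left(1385 - \left(\frac{10}{3} + \frac{-3 + 6 \cdot 0}{3}\right)\right) = - 930 \left(1385 - \left(\frac{10}{3} + \frac{-3 + 0}{3}\right)\right) = - 930 \left(1385 - \frac{7}{3}\right) = \left(-930\right) \frac{4148}{3} = -1285880$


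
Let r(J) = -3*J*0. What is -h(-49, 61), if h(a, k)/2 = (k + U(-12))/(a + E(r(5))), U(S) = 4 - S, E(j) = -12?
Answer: 154/61 ≈ 2.5246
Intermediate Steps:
r(J) = 0
h(a, k) = 2*(16 + k)/(-12 + a) (h(a, k) = 2*((k + (4 - 1*(-12)))/(a - 12)) = 2*((k + (4 + 12))/(-12 + a)) = 2*((k + 16)/(-12 + a)) = 2*((16 + k)/(-12 + a)) = 2*(16 + k)/(-12 + a))
-h(-49, 61) = -2*(16 + 61)/(-12 - 49) = -2*77/(-61) = -2*(-1)*77/61 = -1*(-154/61) = 154/61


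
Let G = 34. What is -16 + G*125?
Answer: 4234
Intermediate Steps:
-16 + G*125 = -16 + 34*125 = -16 + 4250 = 4234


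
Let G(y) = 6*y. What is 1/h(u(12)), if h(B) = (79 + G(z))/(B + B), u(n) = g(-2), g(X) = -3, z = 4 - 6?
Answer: -6/67 ≈ -0.089552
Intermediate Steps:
z = -2
u(n) = -3
h(B) = 67/(2*B) (h(B) = (79 + 6*(-2))/(B + B) = (79 - 12)/((2*B)) = 67*(1/(2*B)) = 67/(2*B))
1/h(u(12)) = 1/((67/2)/(-3)) = 1/((67/2)*(-⅓)) = 1/(-67/6) = -6/67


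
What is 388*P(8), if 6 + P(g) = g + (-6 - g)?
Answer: -4656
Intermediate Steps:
P(g) = -12 (P(g) = -6 + (g + (-6 - g)) = -6 - 6 = -12)
388*P(8) = 388*(-12) = -4656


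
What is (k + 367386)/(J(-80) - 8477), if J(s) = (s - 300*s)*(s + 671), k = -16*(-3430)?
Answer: 422266/14128243 ≈ 0.029888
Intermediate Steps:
k = 54880
J(s) = -299*s*(671 + s) (J(s) = (-299*s)*(671 + s) = -299*s*(671 + s))
(k + 367386)/(J(-80) - 8477) = (54880 + 367386)/(-299*(-80)*(671 - 80) - 8477) = 422266/(-299*(-80)*591 - 8477) = 422266/(14136720 - 8477) = 422266/14128243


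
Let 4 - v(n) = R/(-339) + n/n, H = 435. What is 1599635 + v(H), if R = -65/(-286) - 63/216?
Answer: 143161202431/89496 ≈ 1.5996e+6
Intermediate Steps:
R = -17/264 (R = -65*(-1/286) - 63*1/216 = 5/22 - 7/24 = -17/264 ≈ -0.064394)
v(n) = 268471/89496 (v(n) = 4 - (-17/264/(-339) + n/n) = 4 - (-17/264*(-1/339) + 1) = 4 - (17/89496 + 1) = 4 - 1*89513/89496 = 4 - 89513/89496 = 268471/89496)
1599635 + v(H) = 1599635 + 268471/89496 = 143161202431/89496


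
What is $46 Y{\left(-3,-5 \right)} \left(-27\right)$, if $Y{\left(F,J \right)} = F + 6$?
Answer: $-3726$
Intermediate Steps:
$Y{\left(F,J \right)} = 6 + F$
$46 Y{\left(-3,-5 \right)} \left(-27\right) = 46 \left(6 - 3\right) \left(-27\right) = 46 \cdot 3 \left(-27\right) = 138 \left(-27\right) = -3726$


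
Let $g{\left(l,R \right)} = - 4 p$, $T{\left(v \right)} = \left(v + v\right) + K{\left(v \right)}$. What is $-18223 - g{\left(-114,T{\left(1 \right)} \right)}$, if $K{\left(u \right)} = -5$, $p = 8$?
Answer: $-18191$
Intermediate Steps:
$T{\left(v \right)} = -5 + 2 v$ ($T{\left(v \right)} = \left(v + v\right) - 5 = 2 v - 5 = -5 + 2 v$)
$g{\left(l,R \right)} = -32$ ($g{\left(l,R \right)} = \left(-4\right) 8 = -32$)
$-18223 - g{\left(-114,T{\left(1 \right)} \right)} = -18223 - -32 = -18223 + 32 = -18191$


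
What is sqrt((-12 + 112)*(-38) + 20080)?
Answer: 2*sqrt(4070) ≈ 127.59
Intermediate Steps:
sqrt((-12 + 112)*(-38) + 20080) = sqrt(100*(-38) + 20080) = sqrt(-3800 + 20080) = sqrt(16280) = 2*sqrt(4070)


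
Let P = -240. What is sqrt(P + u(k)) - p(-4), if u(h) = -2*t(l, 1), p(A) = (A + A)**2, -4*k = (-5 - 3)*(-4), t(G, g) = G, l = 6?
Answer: -64 + 6*I*sqrt(7) ≈ -64.0 + 15.875*I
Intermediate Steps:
k = -8 (k = -(-5 - 3)*(-4)/4 = -(-2)*(-4) = -1/4*32 = -8)
p(A) = 4*A**2 (p(A) = (2*A)**2 = 4*A**2)
u(h) = -12 (u(h) = -2*6 = -12)
sqrt(P + u(k)) - p(-4) = sqrt(-240 - 12) - 4*(-4)**2 = sqrt(-252) - 4*16 = 6*I*sqrt(7) - 1*64 = 6*I*sqrt(7) - 64 = -64 + 6*I*sqrt(7)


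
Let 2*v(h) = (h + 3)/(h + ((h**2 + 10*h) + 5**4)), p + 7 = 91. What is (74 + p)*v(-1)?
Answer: 158/615 ≈ 0.25691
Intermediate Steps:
p = 84 (p = -7 + 91 = 84)
v(h) = (3 + h)/(2*(625 + h**2 + 11*h)) (v(h) = ((h + 3)/(h + ((h**2 + 10*h) + 5**4)))/2 = ((3 + h)/(h + ((h**2 + 10*h) + 625)))/2 = ((3 + h)/(h + (625 + h**2 + 10*h)))/2 = ((3 + h)/(625 + h**2 + 11*h))/2 = (3 + h)/(2*(625 + h**2 + 11*h)))
(74 + p)*v(-1) = (74 + 84)*((3 - 1)/(2*(625 + (-1)**2 + 11*(-1)))) = 158*((1/2)*2/(625 + 1 - 11)) = 158*((1/2)*2/615) = 158*((1/2)*(1/615)*2) = 158*(1/615) = 158/615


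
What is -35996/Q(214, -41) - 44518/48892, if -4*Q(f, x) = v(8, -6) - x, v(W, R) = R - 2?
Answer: 3519098317/806718 ≈ 4362.2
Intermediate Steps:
v(W, R) = -2 + R
Q(f, x) = 2 + x/4 (Q(f, x) = -((-2 - 6) - x)/4 = -(-8 - x)/4 = 2 + x/4)
-35996/Q(214, -41) - 44518/48892 = -35996/(2 + (¼)*(-41)) - 44518/48892 = -35996/(2 - 41/4) - 44518*1/48892 = -35996/(-33/4) - 22259/24446 = -35996*(-4/33) - 22259/24446 = 143984/33 - 22259/24446 = 3519098317/806718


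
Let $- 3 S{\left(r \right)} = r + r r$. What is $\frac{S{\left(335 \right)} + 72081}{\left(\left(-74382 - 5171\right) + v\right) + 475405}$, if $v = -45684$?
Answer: $\frac{34561}{350168} \approx 0.098698$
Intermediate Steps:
$S{\left(r \right)} = - \frac{r}{3} - \frac{r^{2}}{3}$ ($S{\left(r \right)} = - \frac{r + r r}{3} = - \frac{r + r^{2}}{3} = - \frac{r}{3} - \frac{r^{2}}{3}$)
$\frac{S{\left(335 \right)} + 72081}{\left(\left(-74382 - 5171\right) + v\right) + 475405} = \frac{\left(- \frac{1}{3}\right) 335 \left(1 + 335\right) + 72081}{\left(\left(-74382 - 5171\right) - 45684\right) + 475405} = \frac{\left(- \frac{1}{3}\right) 335 \cdot 336 + 72081}{\left(-79553 - 45684\right) + 475405} = \frac{-37520 + 72081}{-125237 + 475405} = \frac{34561}{350168}$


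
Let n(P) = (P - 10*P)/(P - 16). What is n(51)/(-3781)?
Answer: 459/132335 ≈ 0.0034685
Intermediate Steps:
n(P) = -9*P/(-16 + P) (n(P) = (-9*P)/(-16 + P) = -9*P/(-16 + P))
n(51)/(-3781) = -9*51/(-16 + 51)/(-3781) = -9*51/35*(-1/3781) = -9*51*1/35*(-1/3781) = -459/35*(-1/3781) = 459/132335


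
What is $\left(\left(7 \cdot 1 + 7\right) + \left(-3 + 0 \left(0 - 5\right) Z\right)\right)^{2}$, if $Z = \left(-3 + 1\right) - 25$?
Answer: $121$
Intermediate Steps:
$Z = -27$ ($Z = -2 - 25 = -27$)
$\left(\left(7 \cdot 1 + 7\right) + \left(-3 + 0 \left(0 - 5\right) Z\right)\right)^{2} = \left(\left(7 \cdot 1 + 7\right) - \left(3 - 0 \left(0 - 5\right) \left(-27\right)\right)\right)^{2} = \left(\left(7 + 7\right) - \left(3 - 0 \left(-5\right) \left(-27\right)\right)\right)^{2} = \left(14 + \left(-3 + 0 \left(-27\right)\right)\right)^{2} = \left(14 + \left(-3 + 0\right)\right)^{2} = \left(14 - 3\right)^{2} = 11^{2} = 121$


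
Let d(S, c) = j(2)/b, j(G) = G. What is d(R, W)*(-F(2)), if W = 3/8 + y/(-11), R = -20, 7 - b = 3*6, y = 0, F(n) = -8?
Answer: -16/11 ≈ -1.4545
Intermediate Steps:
b = -11 (b = 7 - 3*6 = 7 - 1*18 = 7 - 18 = -11)
W = 3/8 (W = 3/8 + 0/(-11) = 3*(1/8) + 0*(-1/11) = 3/8 + 0 = 3/8 ≈ 0.37500)
d(S, c) = -2/11 (d(S, c) = 2/(-11) = 2*(-1/11) = -2/11)
d(R, W)*(-F(2)) = -(-2)*(-8)/11 = -2/11*8 = -16/11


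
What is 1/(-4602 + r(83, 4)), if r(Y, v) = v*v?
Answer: -1/4586 ≈ -0.00021805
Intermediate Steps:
r(Y, v) = v**2
1/(-4602 + r(83, 4)) = 1/(-4602 + 4**2) = 1/(-4602 + 16) = 1/(-4586) = -1/4586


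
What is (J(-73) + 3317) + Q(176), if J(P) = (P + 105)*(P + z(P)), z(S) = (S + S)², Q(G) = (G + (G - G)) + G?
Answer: 683445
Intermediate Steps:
Q(G) = 2*G (Q(G) = (G + 0) + G = G + G = 2*G)
z(S) = 4*S² (z(S) = (2*S)² = 4*S²)
J(P) = (105 + P)*(P + 4*P²) (J(P) = (P + 105)*(P + 4*P²) = (105 + P)*(P + 4*P²))
(J(-73) + 3317) + Q(176) = (-73*(105 + 4*(-73)² + 421*(-73)) + 3317) + 2*176 = (-73*(105 + 4*5329 - 30733) + 3317) + 352 = (-73*(105 + 21316 - 30733) + 3317) + 352 = (-73*(-9312) + 3317) + 352 = (679776 + 3317) + 352 = 683093 + 352 = 683445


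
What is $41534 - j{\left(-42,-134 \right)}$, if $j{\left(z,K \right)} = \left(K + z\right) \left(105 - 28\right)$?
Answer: $55086$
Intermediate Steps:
$j{\left(z,K \right)} = 77 K + 77 z$ ($j{\left(z,K \right)} = \left(K + z\right) 77 = 77 K + 77 z$)
$41534 - j{\left(-42,-134 \right)} = 41534 - \left(77 \left(-134\right) + 77 \left(-42\right)\right) = 41534 - \left(-10318 - 3234\right) = 41534 - -13552 = 41534 + 13552 = 55086$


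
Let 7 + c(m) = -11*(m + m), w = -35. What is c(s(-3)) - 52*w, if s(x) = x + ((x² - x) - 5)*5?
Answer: 1109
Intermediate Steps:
s(x) = -25 - 4*x + 5*x² (s(x) = x + (-5 + x² - x)*5 = x + (-25 - 5*x + 5*x²) = -25 - 4*x + 5*x²)
c(m) = -7 - 22*m (c(m) = -7 - 11*(m + m) = -7 - 22*m)
c(s(-3)) - 52*w = (-7 - 22*(-25 - 4*(-3) + 5*(-3)²)) - 52*(-35) = (-7 - 22*(-25 + 12 + 5*9)) + 1820 = (-7 - 22*(-25 + 12 + 45)) + 1820 = (-7 - 22*32) + 1820 = (-7 - 704) + 1820 = -711 + 1820 = 1109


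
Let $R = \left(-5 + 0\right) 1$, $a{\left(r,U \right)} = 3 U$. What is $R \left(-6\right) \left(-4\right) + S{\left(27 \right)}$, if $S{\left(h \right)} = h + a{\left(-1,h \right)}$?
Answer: $-12$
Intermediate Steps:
$R = -5$ ($R = \left(-5\right) 1 = -5$)
$S{\left(h \right)} = 4 h$ ($S{\left(h \right)} = h + 3 h = 4 h$)
$R \left(-6\right) \left(-4\right) + S{\left(27 \right)} = \left(-5\right) \left(-6\right) \left(-4\right) + 4 \cdot 27 = 30 \left(-4\right) + 108 = -120 + 108 = -12$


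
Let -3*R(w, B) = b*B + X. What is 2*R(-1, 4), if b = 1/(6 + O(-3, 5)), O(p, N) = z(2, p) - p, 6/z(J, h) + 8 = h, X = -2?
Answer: 284/279 ≈ 1.0179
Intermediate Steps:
z(J, h) = 6/(-8 + h)
O(p, N) = -p + 6/(-8 + p) (O(p, N) = 6/(-8 + p) - p = -p + 6/(-8 + p))
b = 11/93 (b = 1/(6 + (6 - 1*(-3)*(-8 - 3))/(-8 - 3)) = 1/(6 + (6 - 1*(-3)*(-11))/(-11)) = 1/(6 - (6 - 33)/11) = 1/(6 - 1/11*(-27)) = 1/(6 + 27/11) = 1/(93/11) = 11/93 ≈ 0.11828)
R(w, B) = ⅔ - 11*B/279 (R(w, B) = -(11*B/93 - 2)/3 = -(-2 + 11*B/93)/3 = ⅔ - 11*B/279)
2*R(-1, 4) = 2*(⅔ - 11/279*4) = 2*(⅔ - 44/279) = 2*(142/279) = 284/279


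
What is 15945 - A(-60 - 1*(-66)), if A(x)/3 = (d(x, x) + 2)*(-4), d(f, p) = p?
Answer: 16041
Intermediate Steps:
A(x) = -24 - 12*x (A(x) = 3*((x + 2)*(-4)) = 3*((2 + x)*(-4)) = 3*(-8 - 4*x) = -24 - 12*x)
15945 - A(-60 - 1*(-66)) = 15945 - (-24 - 12*(-60 - 1*(-66))) = 15945 - (-24 - 12*(-60 + 66)) = 15945 - (-24 - 12*6) = 15945 - (-24 - 72) = 15945 - 1*(-96) = 15945 + 96 = 16041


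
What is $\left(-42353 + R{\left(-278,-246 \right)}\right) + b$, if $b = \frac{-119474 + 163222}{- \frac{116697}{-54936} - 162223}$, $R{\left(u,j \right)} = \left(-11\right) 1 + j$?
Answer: $- \frac{18082512091478}{424369811} \approx -42610.0$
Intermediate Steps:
$R{\left(u,j \right)} = -11 + j$
$b = - \frac{114444768}{424369811}$ ($b = \frac{43748}{\left(-116697\right) \left(- \frac{1}{54936}\right) - 162223} = \frac{43748}{\frac{5557}{2616} - 162223} = \frac{43748}{- \frac{424369811}{2616}} = 43748 \left(- \frac{2616}{424369811}\right) = - \frac{114444768}{424369811} \approx -0.26968$)
$\left(-42353 + R{\left(-278,-246 \right)}\right) + b = \left(-42353 - 257\right) - \frac{114444768}{424369811} = -42610 - \frac{114444768}{424369811} = - \frac{18082512091478}{424369811}$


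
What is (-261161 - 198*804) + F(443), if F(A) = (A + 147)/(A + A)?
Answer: -186216084/443 ≈ -4.2035e+5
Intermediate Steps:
F(A) = (147 + A)/(2*A) (F(A) = (147 + A)/((2*A)) = (147 + A)*(1/(2*A)) = (147 + A)/(2*A))
(-261161 - 198*804) + F(443) = (-261161 - 198*804) + (½)*(147 + 443)/443 = (-261161 - 159192) + (½)*(1/443)*590 = -420353 + 295/443 = -186216084/443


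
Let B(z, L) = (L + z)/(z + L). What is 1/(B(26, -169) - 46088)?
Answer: -1/46087 ≈ -2.1698e-5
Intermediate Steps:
B(z, L) = 1 (B(z, L) = (L + z)/(L + z) = 1)
1/(B(26, -169) - 46088) = 1/(1 - 46088) = 1/(-46087) = -1/46087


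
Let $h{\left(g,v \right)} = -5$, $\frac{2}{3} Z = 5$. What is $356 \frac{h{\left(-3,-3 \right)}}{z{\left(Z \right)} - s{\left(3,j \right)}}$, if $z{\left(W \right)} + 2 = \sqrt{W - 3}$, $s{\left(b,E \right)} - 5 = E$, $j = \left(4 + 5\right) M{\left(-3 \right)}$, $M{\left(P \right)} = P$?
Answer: $- \frac{71200}{791} + \frac{5340 \sqrt{2}}{791} \approx -80.465$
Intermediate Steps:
$Z = \frac{15}{2}$ ($Z = \frac{3}{2} \cdot 5 = \frac{15}{2} \approx 7.5$)
$j = -27$ ($j = \left(4 + 5\right) \left(-3\right) = 9 \left(-3\right) = -27$)
$s{\left(b,E \right)} = 5 + E$
$z{\left(W \right)} = -2 + \sqrt{-3 + W}$ ($z{\left(W \right)} = -2 + \sqrt{W - 3} = -2 + \sqrt{-3 + W}$)
$356 \frac{h{\left(-3,-3 \right)}}{z{\left(Z \right)} - s{\left(3,j \right)}} = 356 \left(- \frac{5}{\left(-2 + \sqrt{-3 + \frac{15}{2}}\right) - \left(5 - 27\right)}\right) = 356 \left(- \frac{5}{\left(-2 + \sqrt{\frac{9}{2}}\right) - -22}\right) = 356 \left(- \frac{5}{\left(-2 + \frac{3 \sqrt{2}}{2}\right) + 22}\right) = 356 \left(- \frac{5}{20 + \frac{3 \sqrt{2}}{2}}\right) = - \frac{1780}{20 + \frac{3 \sqrt{2}}{2}}$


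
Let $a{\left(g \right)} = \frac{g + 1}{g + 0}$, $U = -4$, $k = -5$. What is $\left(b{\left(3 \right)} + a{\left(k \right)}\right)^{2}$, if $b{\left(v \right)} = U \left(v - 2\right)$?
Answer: $\frac{256}{25} \approx 10.24$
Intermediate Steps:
$a{\left(g \right)} = \frac{1 + g}{g}$
$b{\left(v \right)} = 8 - 4 v$ ($b{\left(v \right)} = - 4 \left(v - 2\right) = - 4 \left(-2 + v\right) = 8 - 4 v$)
$\left(b{\left(3 \right)} + a{\left(k \right)}\right)^{2} = \left(\left(8 - 12\right) + \frac{1 - 5}{-5}\right)^{2} = \left(\left(8 - 12\right) - - \frac{4}{5}\right)^{2} = \left(-4 + \frac{4}{5}\right)^{2} = \left(- \frac{16}{5}\right)^{2} = \frac{256}{25}$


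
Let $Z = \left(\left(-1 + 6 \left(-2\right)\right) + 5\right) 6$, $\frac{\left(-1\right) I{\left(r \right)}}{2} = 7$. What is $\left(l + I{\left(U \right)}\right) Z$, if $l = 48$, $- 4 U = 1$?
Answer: $-1632$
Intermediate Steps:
$U = - \frac{1}{4}$ ($U = \left(- \frac{1}{4}\right) 1 = - \frac{1}{4} \approx -0.25$)
$I{\left(r \right)} = -14$ ($I{\left(r \right)} = \left(-2\right) 7 = -14$)
$Z = -48$ ($Z = \left(\left(-1 - 12\right) + 5\right) 6 = \left(-13 + 5\right) 6 = \left(-8\right) 6 = -48$)
$\left(l + I{\left(U \right)}\right) Z = \left(48 - 14\right) \left(-48\right) = 34 \left(-48\right) = -1632$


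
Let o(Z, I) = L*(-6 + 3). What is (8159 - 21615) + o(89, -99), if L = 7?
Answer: -13477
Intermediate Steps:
o(Z, I) = -21 (o(Z, I) = 7*(-6 + 3) = 7*(-3) = -21)
(8159 - 21615) + o(89, -99) = (8159 - 21615) - 21 = -13456 - 21 = -13477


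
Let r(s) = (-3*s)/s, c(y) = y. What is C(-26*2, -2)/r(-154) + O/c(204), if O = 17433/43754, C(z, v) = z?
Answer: 154731577/8925816 ≈ 17.335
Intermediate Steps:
O = 17433/43754 (O = 17433*(1/43754) = 17433/43754 ≈ 0.39843)
r(s) = -3
C(-26*2, -2)/r(-154) + O/c(204) = -26*2/(-3) + (17433/43754)/204 = -52*(-⅓) + (17433/43754)*(1/204) = 52/3 + 5811/2975272 = 154731577/8925816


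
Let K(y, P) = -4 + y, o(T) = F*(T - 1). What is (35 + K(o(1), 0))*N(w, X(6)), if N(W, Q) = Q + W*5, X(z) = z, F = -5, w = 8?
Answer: 1426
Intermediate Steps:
N(W, Q) = Q + 5*W
o(T) = 5 - 5*T (o(T) = -5*(T - 1) = -5*(-1 + T) = 5 - 5*T)
(35 + K(o(1), 0))*N(w, X(6)) = (35 + (-4 + (5 - 5*1)))*(6 + 5*8) = (35 + (-4 + (5 - 5)))*(6 + 40) = (35 + (-4 + 0))*46 = (35 - 4)*46 = 31*46 = 1426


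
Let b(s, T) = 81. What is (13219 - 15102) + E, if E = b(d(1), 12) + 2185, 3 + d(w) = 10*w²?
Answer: 383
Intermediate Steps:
d(w) = -3 + 10*w²
E = 2266 (E = 81 + 2185 = 2266)
(13219 - 15102) + E = (13219 - 15102) + 2266 = -1883 + 2266 = 383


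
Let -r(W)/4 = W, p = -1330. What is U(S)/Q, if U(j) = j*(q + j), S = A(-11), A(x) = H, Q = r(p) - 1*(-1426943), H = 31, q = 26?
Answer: 589/477421 ≈ 0.0012337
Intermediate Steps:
r(W) = -4*W
Q = 1432263 (Q = -4*(-1330) - 1*(-1426943) = 5320 + 1426943 = 1432263)
A(x) = 31
S = 31
U(j) = j*(26 + j)
U(S)/Q = (31*(26 + 31))/1432263 = (31*57)*(1/1432263) = 1767*(1/1432263) = 589/477421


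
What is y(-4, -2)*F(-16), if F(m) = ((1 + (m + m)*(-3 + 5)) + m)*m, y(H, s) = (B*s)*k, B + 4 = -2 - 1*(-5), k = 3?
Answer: 7584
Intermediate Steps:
B = -1 (B = -4 + (-2 - 1*(-5)) = -4 + (-2 + 5) = -4 + 3 = -1)
y(H, s) = -3*s (y(H, s) = -s*3 = -3*s)
F(m) = m*(1 + 5*m) (F(m) = ((1 + (2*m)*2) + m)*m = ((1 + 4*m) + m)*m = (1 + 5*m)*m = m*(1 + 5*m))
y(-4, -2)*F(-16) = (-3*(-2))*(-16*(1 + 5*(-16))) = 6*(-16*(1 - 80)) = 6*(-16*(-79)) = 6*1264 = 7584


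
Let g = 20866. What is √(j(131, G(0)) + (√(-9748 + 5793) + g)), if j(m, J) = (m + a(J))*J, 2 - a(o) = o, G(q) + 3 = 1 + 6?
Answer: √(21382 + I*√3955) ≈ 146.23 + 0.215*I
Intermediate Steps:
G(q) = 4 (G(q) = -3 + (1 + 6) = -3 + 7 = 4)
a(o) = 2 - o
j(m, J) = J*(2 + m - J) (j(m, J) = (m + (2 - J))*J = (2 + m - J)*J = J*(2 + m - J))
√(j(131, G(0)) + (√(-9748 + 5793) + g)) = √(4*(2 + 131 - 1*4) + (√(-9748 + 5793) + 20866)) = √(4*(2 + 131 - 4) + (√(-3955) + 20866)) = √(4*129 + (I*√3955 + 20866)) = √(516 + (20866 + I*√3955)) = √(21382 + I*√3955)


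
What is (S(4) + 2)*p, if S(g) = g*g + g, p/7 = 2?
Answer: 308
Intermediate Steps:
p = 14 (p = 7*2 = 14)
S(g) = g + g² (S(g) = g² + g = g + g²)
(S(4) + 2)*p = (4*(1 + 4) + 2)*14 = (4*5 + 2)*14 = (20 + 2)*14 = 22*14 = 308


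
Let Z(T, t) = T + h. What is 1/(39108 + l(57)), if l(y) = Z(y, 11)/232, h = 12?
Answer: 232/9073125 ≈ 2.5570e-5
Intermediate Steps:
Z(T, t) = 12 + T (Z(T, t) = T + 12 = 12 + T)
l(y) = 3/58 + y/232 (l(y) = (12 + y)/232 = (12 + y)*(1/232) = 3/58 + y/232)
1/(39108 + l(57)) = 1/(39108 + (3/58 + (1/232)*57)) = 1/(39108 + (3/58 + 57/232)) = 1/(39108 + 69/232) = 1/(9073125/232) = 232/9073125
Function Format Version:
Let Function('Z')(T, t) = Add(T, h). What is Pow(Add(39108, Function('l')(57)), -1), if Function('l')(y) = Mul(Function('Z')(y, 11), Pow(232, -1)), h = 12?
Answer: Rational(232, 9073125) ≈ 2.5570e-5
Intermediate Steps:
Function('Z')(T, t) = Add(12, T) (Function('Z')(T, t) = Add(T, 12) = Add(12, T))
Function('l')(y) = Add(Rational(3, 58), Mul(Rational(1, 232), y)) (Function('l')(y) = Mul(Add(12, y), Pow(232, -1)) = Mul(Add(12, y), Rational(1, 232)) = Add(Rational(3, 58), Mul(Rational(1, 232), y)))
Pow(Add(39108, Function('l')(57)), -1) = Pow(Add(39108, Add(Rational(3, 58), Mul(Rational(1, 232), 57))), -1) = Pow(Add(39108, Add(Rational(3, 58), Rational(57, 232))), -1) = Pow(Add(39108, Rational(69, 232)), -1) = Pow(Rational(9073125, 232), -1) = Rational(232, 9073125)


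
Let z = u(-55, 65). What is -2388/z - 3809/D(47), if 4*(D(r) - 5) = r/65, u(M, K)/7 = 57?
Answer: -132787432/179151 ≈ -741.20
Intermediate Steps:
u(M, K) = 399 (u(M, K) = 7*57 = 399)
z = 399
D(r) = 5 + r/260 (D(r) = 5 + (r/65)/4 = 5 + r/260)
-2388/z - 3809/D(47) = -2388/399 - 3809/(5 + (1/260)*47) = -2388*1/399 - 3809/(5 + 47/260) = -796/133 - 3809/1347/260 = -796/133 - 3809*260/1347 = -796/133 - 990340/1347 = -132787432/179151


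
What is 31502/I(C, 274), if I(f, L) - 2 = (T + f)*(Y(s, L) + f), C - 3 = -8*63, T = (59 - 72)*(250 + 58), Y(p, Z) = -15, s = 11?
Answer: 15751/1162291 ≈ 0.013552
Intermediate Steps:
T = -4004 (T = -13*308 = -4004)
C = -501 (C = 3 - 8*63 = 3 - 504 = -501)
I(f, L) = 2 + (-4004 + f)*(-15 + f)
31502/I(C, 274) = 31502/(60062 + (-501)**2 - 4019*(-501)) = 31502/(60062 + 251001 + 2013519) = 31502/2324582 = 31502*(1/2324582) = 15751/1162291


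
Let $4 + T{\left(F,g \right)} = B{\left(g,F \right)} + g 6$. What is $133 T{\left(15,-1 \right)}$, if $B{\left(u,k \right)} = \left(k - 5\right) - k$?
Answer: $-1995$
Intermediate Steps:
$B{\left(u,k \right)} = -5$ ($B{\left(u,k \right)} = \left(-5 + k\right) - k = -5$)
$T{\left(F,g \right)} = -9 + 6 g$ ($T{\left(F,g \right)} = -4 + \left(-5 + g 6\right) = -4 + \left(-5 + 6 g\right) = -9 + 6 g$)
$133 T{\left(15,-1 \right)} = 133 \left(-9 + 6 \left(-1\right)\right) = 133 \left(-9 - 6\right) = 133 \left(-15\right) = -1995$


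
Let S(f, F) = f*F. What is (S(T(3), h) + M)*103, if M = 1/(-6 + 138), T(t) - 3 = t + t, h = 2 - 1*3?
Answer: -122261/132 ≈ -926.22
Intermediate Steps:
h = -1 (h = 2 - 3 = -1)
T(t) = 3 + 2*t (T(t) = 3 + (t + t) = 3 + 2*t)
M = 1/132 ≈ 0.0075758
S(f, F) = F*f
(S(T(3), h) + M)*103 = (-(3 + 2*3) + 1/132)*103 = (-(3 + 6) + 1/132)*103 = (-1*9 + 1/132)*103 = (-9 + 1/132)*103 = -1187/132*103 = -122261/132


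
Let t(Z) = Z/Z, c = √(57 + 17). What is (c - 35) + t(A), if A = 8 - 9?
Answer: -34 + √74 ≈ -25.398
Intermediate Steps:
A = -1
c = √74 ≈ 8.6023
t(Z) = 1
(c - 35) + t(A) = (√74 - 35) + 1 = (-35 + √74) + 1 = -34 + √74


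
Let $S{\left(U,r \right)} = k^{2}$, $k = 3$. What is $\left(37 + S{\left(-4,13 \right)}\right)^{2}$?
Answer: $2116$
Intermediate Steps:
$S{\left(U,r \right)} = 9$ ($S{\left(U,r \right)} = 3^{2} = 9$)
$\left(37 + S{\left(-4,13 \right)}\right)^{2} = \left(37 + 9\right)^{2} = 46^{2} = 2116$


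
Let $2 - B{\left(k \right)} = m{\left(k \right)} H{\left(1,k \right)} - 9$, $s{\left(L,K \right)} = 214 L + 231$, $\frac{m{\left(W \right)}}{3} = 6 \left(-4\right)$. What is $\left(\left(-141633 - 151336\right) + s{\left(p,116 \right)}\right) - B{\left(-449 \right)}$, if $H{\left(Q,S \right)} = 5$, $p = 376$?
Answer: $-212645$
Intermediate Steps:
$m{\left(W \right)} = -72$ ($m{\left(W \right)} = 3 \cdot 6 \left(-4\right) = 3 \left(-24\right) = -72$)
$s{\left(L,K \right)} = 231 + 214 L$
$B{\left(k \right)} = 371$ ($B{\left(k \right)} = 2 - \left(\left(-72\right) 5 - 9\right) = 2 - \left(-360 - 9\right) = 2 - -369 = 2 + 369 = 371$)
$\left(\left(-141633 - 151336\right) + s{\left(p,116 \right)}\right) - B{\left(-449 \right)} = \left(\left(-141633 - 151336\right) + \left(231 + 214 \cdot 376\right)\right) - 371 = \left(-292969 + \left(231 + 80464\right)\right) - 371 = \left(-292969 + 80695\right) - 371 = -212274 - 371 = -212645$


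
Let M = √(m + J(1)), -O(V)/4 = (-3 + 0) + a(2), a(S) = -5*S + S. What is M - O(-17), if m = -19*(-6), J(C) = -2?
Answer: -44 + 4*√7 ≈ -33.417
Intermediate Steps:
a(S) = -4*S
O(V) = 44 (O(V) = -4*((-3 + 0) - 4*2) = -4*(-3 - 8) = -4*(-11) = 44)
m = 114
M = 4*√7 (M = √(114 - 2) = √112 = 4*√7 ≈ 10.583)
M - O(-17) = 4*√7 - 1*44 = 4*√7 - 44 = -44 + 4*√7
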